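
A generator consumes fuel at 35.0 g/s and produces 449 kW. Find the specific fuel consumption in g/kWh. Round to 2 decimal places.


SFC = (mf / BP) * 3600
Rate = 35.0 / 449 = 0.077951 g/(s*kW)
SFC = 0.077951 * 3600 = 280.62 g/kWh


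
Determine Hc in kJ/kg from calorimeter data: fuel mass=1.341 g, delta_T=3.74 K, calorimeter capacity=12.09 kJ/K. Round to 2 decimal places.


Hc = C_cal * delta_T / m_fuel
Q_released = 12.09 * 3.74 = 45.2166 kJ
m_fuel = 1.341 g = 1.341/1000 kg = 0.001341 kg
Hc = 45.2166 / 0.001341 = 33718.57 kJ/kg


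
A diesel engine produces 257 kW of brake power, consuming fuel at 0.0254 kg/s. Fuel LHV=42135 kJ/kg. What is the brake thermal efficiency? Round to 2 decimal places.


eta_BTE = (BP / (mf * LHV)) * 100
Denominator = 0.0254 * 42135 = 1070.2290 kW
eta_BTE = (257 / 1070.2290) * 100 = 24.01%


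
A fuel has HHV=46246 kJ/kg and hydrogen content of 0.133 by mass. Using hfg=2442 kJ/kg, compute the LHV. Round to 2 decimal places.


LHV = HHV - hfg * 9 * H
Water correction = 2442 * 9 * 0.133 = 2923.074 kJ/kg
LHV = 46246 - 2923.074 = 43322.93 kJ/kg


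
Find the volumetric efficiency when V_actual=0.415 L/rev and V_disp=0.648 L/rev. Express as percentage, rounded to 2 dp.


eta_v = (V_actual / V_disp) * 100
Ratio = 0.415 / 0.648 = 0.6404
eta_v = 0.6404 * 100 = 64.04%


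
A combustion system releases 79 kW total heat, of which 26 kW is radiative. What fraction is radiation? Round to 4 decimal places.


f_rad = Q_rad / Q_total
f_rad = 26 / 79 = 0.3291


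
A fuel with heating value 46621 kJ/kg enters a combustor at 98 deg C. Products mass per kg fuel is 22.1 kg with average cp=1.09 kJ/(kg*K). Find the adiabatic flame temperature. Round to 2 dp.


T_ad = T_in + Hc / (m_p * cp)
Denominator = 22.1 * 1.09 = 24.0890
Temperature rise = 46621 / 24.0890 = 1935.36 K
T_ad = 98 + 1935.36 = 2033.36 deg C


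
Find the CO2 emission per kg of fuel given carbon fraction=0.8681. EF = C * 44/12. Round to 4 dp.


EF = C_frac * (M_CO2 / M_C)
EF = 0.8681 * (44/12)
EF = 0.8681 * 3.666667 = 3.1830 kg_CO2/kg_fuel


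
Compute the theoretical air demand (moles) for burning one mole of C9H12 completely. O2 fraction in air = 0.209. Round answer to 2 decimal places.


Balanced combustion: C9H12 + 12 O2 -> 9 CO2 + 6 H2O
O2 needed = C + H/4 = 9 + 12/4 = 12.00 moles
Air moles = O2 / 0.209 = 12.00 / 0.209 = 57.42 moles air


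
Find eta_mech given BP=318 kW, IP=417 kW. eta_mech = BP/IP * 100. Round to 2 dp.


eta_mech = (BP / IP) * 100
Ratio = 318 / 417 = 0.7626
eta_mech = 0.7626 * 100 = 76.26%


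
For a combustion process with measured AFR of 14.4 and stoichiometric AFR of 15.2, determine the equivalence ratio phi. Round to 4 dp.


phi = AFR_stoich / AFR_actual
phi = 15.2 / 14.4 = 1.0556


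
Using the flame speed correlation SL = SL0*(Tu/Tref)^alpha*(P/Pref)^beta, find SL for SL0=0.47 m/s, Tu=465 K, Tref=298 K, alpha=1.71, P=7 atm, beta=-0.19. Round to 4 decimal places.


SL = SL0 * (Tu/Tref)^alpha * (P/Pref)^beta
T ratio = 465/298 = 1.56040268
(T ratio)^alpha = 1.56040268^1.71 = 2.140103
(P/Pref)^beta = 7^(-0.19) = 0.690926
SL = 0.47 * 2.140103 * 0.690926 = 0.6950 m/s


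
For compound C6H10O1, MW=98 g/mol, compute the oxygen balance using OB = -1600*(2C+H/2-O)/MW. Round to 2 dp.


OB = -1600 * (2C + H/2 - O) / MW
Inner = 2*6 + 10/2 - 1 = 16.00
OB = -1600 * 16.00 / 98 = -261.22%


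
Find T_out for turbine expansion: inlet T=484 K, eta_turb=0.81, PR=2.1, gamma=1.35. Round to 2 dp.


T_out = T_in * (1 - eta * (1 - PR^(-(gamma-1)/gamma)))
Exponent = -(1.35-1)/1.35 = -0.25925926
PR^exp = 2.1^(-0.25925926) = 0.82501466
Factor = 1 - 0.81*(1 - 0.82501466) = 0.85826187
T_out = 484 * 0.85826187 = 415.40 K


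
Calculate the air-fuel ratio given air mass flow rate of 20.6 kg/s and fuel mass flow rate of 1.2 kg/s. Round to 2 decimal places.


AFR = m_air / m_fuel
AFR = 20.6 / 1.2 = 17.17


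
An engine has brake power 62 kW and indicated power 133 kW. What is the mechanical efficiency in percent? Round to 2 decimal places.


eta_mech = (BP / IP) * 100
Ratio = 62 / 133 = 0.4662
eta_mech = 0.4662 * 100 = 46.62%


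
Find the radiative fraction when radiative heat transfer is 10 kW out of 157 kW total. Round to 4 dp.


f_rad = Q_rad / Q_total
f_rad = 10 / 157 = 0.0637


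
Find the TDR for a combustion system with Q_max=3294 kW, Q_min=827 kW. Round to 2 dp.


TDR = Q_max / Q_min
TDR = 3294 / 827 = 3.98


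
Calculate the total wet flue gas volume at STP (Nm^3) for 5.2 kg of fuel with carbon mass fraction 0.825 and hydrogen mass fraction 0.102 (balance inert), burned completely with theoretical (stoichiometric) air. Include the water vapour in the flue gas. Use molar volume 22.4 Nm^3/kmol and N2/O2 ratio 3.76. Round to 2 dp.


Per kg fuel: CO2 = (C/12 kmol)*22.4 = (0.825/12)*22.4 = 1.54000 Nm^3
Per kg fuel: H2O = (H/2 kmol)*22.4 = (0.102/2)*22.4 = 1.14240 Nm^3
O2 needed per kg fuel = C/12 + H/4 = 0.825/12 + 0.102/4 = 0.09425000 kmol
Per kg fuel: N2 = O2*3.76*22.4 = 0.09425000*3.76*22.4 = 7.93811 Nm^3
Total per kg = 1.54000 + 1.14240 + 7.93811 = 10.62051 Nm^3
Total = 10.62051 * 5.2 = 55.23 Nm^3


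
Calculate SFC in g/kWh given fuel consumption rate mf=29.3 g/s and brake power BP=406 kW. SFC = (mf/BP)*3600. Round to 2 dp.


SFC = (mf / BP) * 3600
Rate = 29.3 / 406 = 0.072167 g/(s*kW)
SFC = 0.072167 * 3600 = 259.80 g/kWh


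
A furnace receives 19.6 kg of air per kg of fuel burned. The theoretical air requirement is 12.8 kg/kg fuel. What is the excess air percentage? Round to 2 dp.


Excess air = actual - stoichiometric = 19.6 - 12.8 = 6.80 kg/kg fuel
Excess air % = (excess / stoich) * 100 = (6.80 / 12.8) * 100 = 53.13%


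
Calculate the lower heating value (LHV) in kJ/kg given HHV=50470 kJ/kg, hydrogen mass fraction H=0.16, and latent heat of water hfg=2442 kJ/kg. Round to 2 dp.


LHV = HHV - hfg * 9 * H
Water correction = 2442 * 9 * 0.16 = 3516.480 kJ/kg
LHV = 50470 - 3516.480 = 46953.52 kJ/kg


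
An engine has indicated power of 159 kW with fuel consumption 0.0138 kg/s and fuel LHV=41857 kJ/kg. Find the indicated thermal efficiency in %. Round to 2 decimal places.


eta_ith = (IP / (mf * LHV)) * 100
Denominator = 0.0138 * 41857 = 577.6266 kW
eta_ith = (159 / 577.6266) * 100 = 27.53%


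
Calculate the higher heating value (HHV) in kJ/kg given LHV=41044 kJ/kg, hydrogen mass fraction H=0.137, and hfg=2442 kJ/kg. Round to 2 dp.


HHV = LHV + hfg * 9 * H
Water addition = 2442 * 9 * 0.137 = 3010.986 kJ/kg
HHV = 41044 + 3010.986 = 44054.99 kJ/kg


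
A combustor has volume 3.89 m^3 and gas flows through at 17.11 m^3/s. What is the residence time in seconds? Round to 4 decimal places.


tau = V / Q_flow
tau = 3.89 / 17.11 = 0.2274 s


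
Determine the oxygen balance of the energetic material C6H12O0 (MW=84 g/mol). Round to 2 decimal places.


OB = -1600 * (2C + H/2 - O) / MW
Inner = 2*6 + 12/2 - 0 = 18.00
OB = -1600 * 18.00 / 84 = -342.86%


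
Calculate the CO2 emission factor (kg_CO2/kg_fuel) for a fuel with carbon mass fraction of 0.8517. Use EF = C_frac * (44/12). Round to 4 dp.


EF = C_frac * (M_CO2 / M_C)
EF = 0.8517 * (44/12)
EF = 0.8517 * 3.666667 = 3.1229 kg_CO2/kg_fuel


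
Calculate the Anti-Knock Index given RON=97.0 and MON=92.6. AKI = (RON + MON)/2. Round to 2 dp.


AKI = (RON + MON) / 2
AKI = (97.0 + 92.6) / 2
AKI = 189.6 / 2 = 94.80


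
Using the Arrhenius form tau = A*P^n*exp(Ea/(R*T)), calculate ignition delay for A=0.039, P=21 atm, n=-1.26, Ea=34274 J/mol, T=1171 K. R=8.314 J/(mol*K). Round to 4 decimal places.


tau = A * P^n * exp(Ea/(R*T))
P^n = 21^(-1.26) = 0.02157763
Ea/(R*T) = 34274/(8.314*1171) = 3.520448
exp(Ea/(R*T)) = 33.799552
tau = 0.039 * 0.02157763 * 33.799552 = 0.0284 ms


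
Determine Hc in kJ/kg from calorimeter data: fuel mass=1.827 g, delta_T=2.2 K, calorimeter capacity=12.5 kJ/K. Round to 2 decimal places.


Hc = C_cal * delta_T / m_fuel
Q_released = 12.5 * 2.2 = 27.5000 kJ
m_fuel = 1.827 g = 1.827/1000 kg = 0.001827 kg
Hc = 27.5000 / 0.001827 = 15052.00 kJ/kg


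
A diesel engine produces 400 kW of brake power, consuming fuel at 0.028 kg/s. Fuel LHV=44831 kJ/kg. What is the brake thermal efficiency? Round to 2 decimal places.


eta_BTE = (BP / (mf * LHV)) * 100
Denominator = 0.028 * 44831 = 1255.2680 kW
eta_BTE = (400 / 1255.2680) * 100 = 31.87%


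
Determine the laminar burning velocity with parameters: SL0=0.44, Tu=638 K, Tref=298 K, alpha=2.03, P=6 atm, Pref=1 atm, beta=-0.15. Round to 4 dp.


SL = SL0 * (Tu/Tref)^alpha * (P/Pref)^beta
T ratio = 638/298 = 2.14093960
(T ratio)^alpha = 2.14093960^2.03 = 4.689505
(P/Pref)^beta = 6^(-0.15) = 0.764324
SL = 0.44 * 4.689505 * 0.764324 = 1.5771 m/s


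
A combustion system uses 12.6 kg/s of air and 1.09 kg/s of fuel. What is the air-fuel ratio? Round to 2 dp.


AFR = m_air / m_fuel
AFR = 12.6 / 1.09 = 11.56


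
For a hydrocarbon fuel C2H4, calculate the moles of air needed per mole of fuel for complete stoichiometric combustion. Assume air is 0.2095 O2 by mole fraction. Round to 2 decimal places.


Balanced combustion: C2H4 + 3 O2 -> 2 CO2 + 2 H2O
O2 needed = C + H/4 = 2 + 4/4 = 3.00 moles
Air moles = O2 / 0.2095 = 3.00 / 0.2095 = 14.32 moles air


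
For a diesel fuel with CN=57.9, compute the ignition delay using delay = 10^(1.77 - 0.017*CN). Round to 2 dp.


delay = 10^(1.77 - 0.017*CN)
Exponent = 1.77 - 0.017*57.9 = 0.7857
delay = 10^0.7857 = 6.11 ms


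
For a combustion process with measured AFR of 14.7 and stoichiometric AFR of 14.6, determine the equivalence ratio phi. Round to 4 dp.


phi = AFR_stoich / AFR_actual
phi = 14.6 / 14.7 = 0.9932


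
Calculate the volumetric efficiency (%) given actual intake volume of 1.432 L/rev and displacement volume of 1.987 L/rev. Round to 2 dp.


eta_v = (V_actual / V_disp) * 100
Ratio = 1.432 / 1.987 = 0.7207
eta_v = 0.7207 * 100 = 72.07%


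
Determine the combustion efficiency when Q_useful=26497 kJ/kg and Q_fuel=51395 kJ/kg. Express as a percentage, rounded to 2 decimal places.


Efficiency = (Q_useful / Q_fuel) * 100
Efficiency = (26497 / 51395) * 100
Efficiency = 0.5156 * 100 = 51.56%


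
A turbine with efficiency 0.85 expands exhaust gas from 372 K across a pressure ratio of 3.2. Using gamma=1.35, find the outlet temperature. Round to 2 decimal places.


T_out = T_in * (1 - eta * (1 - PR^(-(gamma-1)/gamma)))
Exponent = -(1.35-1)/1.35 = -0.25925926
PR^exp = 3.2^(-0.25925926) = 0.73966521
Factor = 1 - 0.85*(1 - 0.73966521) = 0.77871543
T_out = 372 * 0.77871543 = 289.68 K


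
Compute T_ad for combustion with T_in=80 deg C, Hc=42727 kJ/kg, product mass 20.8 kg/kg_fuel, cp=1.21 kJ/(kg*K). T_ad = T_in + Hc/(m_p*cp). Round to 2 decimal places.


T_ad = T_in + Hc / (m_p * cp)
Denominator = 20.8 * 1.21 = 25.1680
Temperature rise = 42727 / 25.1680 = 1697.67 K
T_ad = 80 + 1697.67 = 1777.67 deg C


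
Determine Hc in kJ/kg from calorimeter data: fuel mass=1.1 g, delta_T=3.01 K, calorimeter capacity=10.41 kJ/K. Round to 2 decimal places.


Hc = C_cal * delta_T / m_fuel
Q_released = 10.41 * 3.01 = 31.3341 kJ
m_fuel = 1.1 g = 1.1/1000 kg = 0.001100 kg
Hc = 31.3341 / 0.001100 = 28485.55 kJ/kg


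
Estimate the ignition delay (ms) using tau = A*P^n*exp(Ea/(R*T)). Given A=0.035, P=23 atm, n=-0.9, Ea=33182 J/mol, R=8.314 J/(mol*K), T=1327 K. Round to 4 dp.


tau = A * P^n * exp(Ea/(R*T))
P^n = 23^(-0.9) = 0.05949013
Ea/(R*T) = 33182/(8.314*1327) = 3.007611
exp(Ea/(R*T)) = 20.238984
tau = 0.035 * 0.05949013 * 20.238984 = 0.0421 ms


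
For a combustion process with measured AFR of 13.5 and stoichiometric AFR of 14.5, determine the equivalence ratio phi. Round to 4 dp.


phi = AFR_stoich / AFR_actual
phi = 14.5 / 13.5 = 1.0741


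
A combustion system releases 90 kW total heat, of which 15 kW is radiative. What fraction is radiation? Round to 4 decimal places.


f_rad = Q_rad / Q_total
f_rad = 15 / 90 = 0.1667


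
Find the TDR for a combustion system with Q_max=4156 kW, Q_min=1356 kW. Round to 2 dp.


TDR = Q_max / Q_min
TDR = 4156 / 1356 = 3.06


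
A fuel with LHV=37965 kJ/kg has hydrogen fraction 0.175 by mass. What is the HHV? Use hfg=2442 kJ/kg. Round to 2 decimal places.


HHV = LHV + hfg * 9 * H
Water addition = 2442 * 9 * 0.175 = 3846.150 kJ/kg
HHV = 37965 + 3846.150 = 41811.15 kJ/kg


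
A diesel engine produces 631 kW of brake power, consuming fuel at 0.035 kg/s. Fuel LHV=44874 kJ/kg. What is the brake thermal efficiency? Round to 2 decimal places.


eta_BTE = (BP / (mf * LHV)) * 100
Denominator = 0.035 * 44874 = 1570.5900 kW
eta_BTE = (631 / 1570.5900) * 100 = 40.18%


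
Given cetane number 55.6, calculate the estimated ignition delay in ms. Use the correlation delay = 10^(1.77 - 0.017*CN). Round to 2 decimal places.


delay = 10^(1.77 - 0.017*CN)
Exponent = 1.77 - 0.017*55.6 = 0.8248
delay = 10^0.8248 = 6.68 ms


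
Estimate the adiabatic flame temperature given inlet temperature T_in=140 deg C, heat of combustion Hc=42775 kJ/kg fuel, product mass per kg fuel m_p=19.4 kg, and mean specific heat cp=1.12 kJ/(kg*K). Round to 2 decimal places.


T_ad = T_in + Hc / (m_p * cp)
Denominator = 19.4 * 1.12 = 21.7280
Temperature rise = 42775 / 21.7280 = 1968.66 K
T_ad = 140 + 1968.66 = 2108.66 deg C


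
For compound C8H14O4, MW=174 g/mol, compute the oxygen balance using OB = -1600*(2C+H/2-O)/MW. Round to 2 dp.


OB = -1600 * (2C + H/2 - O) / MW
Inner = 2*8 + 14/2 - 4 = 19.00
OB = -1600 * 19.00 / 174 = -174.71%


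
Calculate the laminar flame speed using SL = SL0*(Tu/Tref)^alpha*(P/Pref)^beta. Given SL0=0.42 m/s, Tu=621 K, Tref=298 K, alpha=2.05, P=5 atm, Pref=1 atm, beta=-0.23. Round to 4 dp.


SL = SL0 * (Tu/Tref)^alpha * (P/Pref)^beta
T ratio = 621/298 = 2.08389262
(T ratio)^alpha = 2.08389262^2.05 = 4.504996
(P/Pref)^beta = 5^(-0.23) = 0.690616
SL = 0.42 * 4.504996 * 0.690616 = 1.3067 m/s


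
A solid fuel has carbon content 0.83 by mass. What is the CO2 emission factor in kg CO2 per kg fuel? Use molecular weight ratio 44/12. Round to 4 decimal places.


EF = C_frac * (M_CO2 / M_C)
EF = 0.83 * (44/12)
EF = 0.83 * 3.666667 = 3.0433 kg_CO2/kg_fuel


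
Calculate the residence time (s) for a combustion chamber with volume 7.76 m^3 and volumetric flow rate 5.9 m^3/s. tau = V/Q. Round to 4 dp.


tau = V / Q_flow
tau = 7.76 / 5.9 = 1.3153 s


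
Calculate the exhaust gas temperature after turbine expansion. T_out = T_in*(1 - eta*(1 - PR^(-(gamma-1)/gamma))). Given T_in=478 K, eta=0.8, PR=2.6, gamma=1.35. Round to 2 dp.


T_out = T_in * (1 - eta * (1 - PR^(-(gamma-1)/gamma)))
Exponent = -(1.35-1)/1.35 = -0.25925926
PR^exp = 2.6^(-0.25925926) = 0.78057442
Factor = 1 - 0.8*(1 - 0.78057442) = 0.82445954
T_out = 478 * 0.82445954 = 394.09 K


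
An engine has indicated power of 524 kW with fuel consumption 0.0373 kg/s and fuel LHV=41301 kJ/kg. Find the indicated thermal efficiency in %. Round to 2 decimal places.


eta_ith = (IP / (mf * LHV)) * 100
Denominator = 0.0373 * 41301 = 1540.5273 kW
eta_ith = (524 / 1540.5273) * 100 = 34.01%


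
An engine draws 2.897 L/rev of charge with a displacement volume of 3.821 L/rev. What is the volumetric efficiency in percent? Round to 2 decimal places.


eta_v = (V_actual / V_disp) * 100
Ratio = 2.897 / 3.821 = 0.7582
eta_v = 0.7582 * 100 = 75.82%


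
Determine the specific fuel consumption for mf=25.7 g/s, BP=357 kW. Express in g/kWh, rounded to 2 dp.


SFC = (mf / BP) * 3600
Rate = 25.7 / 357 = 0.071989 g/(s*kW)
SFC = 0.071989 * 3600 = 259.16 g/kWh


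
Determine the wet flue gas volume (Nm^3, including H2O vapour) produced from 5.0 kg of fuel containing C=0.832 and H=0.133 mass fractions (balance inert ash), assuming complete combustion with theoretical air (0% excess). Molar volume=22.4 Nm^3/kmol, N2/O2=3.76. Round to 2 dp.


Per kg fuel: CO2 = (C/12 kmol)*22.4 = (0.832/12)*22.4 = 1.55307 Nm^3
Per kg fuel: H2O = (H/2 kmol)*22.4 = (0.133/2)*22.4 = 1.48960 Nm^3
O2 needed per kg fuel = C/12 + H/4 = 0.832/12 + 0.133/4 = 0.10258333 kmol
Per kg fuel: N2 = O2*3.76*22.4 = 0.10258333*3.76*22.4 = 8.63998 Nm^3
Total per kg = 1.55307 + 1.48960 + 8.63998 = 11.68265 Nm^3
Total = 11.68265 * 5.0 = 58.41 Nm^3


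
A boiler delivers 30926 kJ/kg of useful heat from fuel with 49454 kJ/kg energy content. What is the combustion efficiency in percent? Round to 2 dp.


Efficiency = (Q_useful / Q_fuel) * 100
Efficiency = (30926 / 49454) * 100
Efficiency = 0.6253 * 100 = 62.53%


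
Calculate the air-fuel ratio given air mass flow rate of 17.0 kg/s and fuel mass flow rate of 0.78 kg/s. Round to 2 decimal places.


AFR = m_air / m_fuel
AFR = 17.0 / 0.78 = 21.79


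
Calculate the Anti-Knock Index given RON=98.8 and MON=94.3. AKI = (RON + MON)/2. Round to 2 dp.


AKI = (RON + MON) / 2
AKI = (98.8 + 94.3) / 2
AKI = 193.1 / 2 = 96.55


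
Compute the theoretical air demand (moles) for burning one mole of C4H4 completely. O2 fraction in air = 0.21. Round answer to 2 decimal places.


Balanced combustion: C4H4 + 5 O2 -> 4 CO2 + 2 H2O
O2 needed = C + H/4 = 4 + 4/4 = 5.00 moles
Air moles = O2 / 0.21 = 5.00 / 0.21 = 23.81 moles air


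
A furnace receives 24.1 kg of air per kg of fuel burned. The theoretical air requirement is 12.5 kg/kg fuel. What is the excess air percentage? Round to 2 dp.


Excess air = actual - stoichiometric = 24.1 - 12.5 = 11.60 kg/kg fuel
Excess air % = (excess / stoich) * 100 = (11.60 / 12.5) * 100 = 92.80%


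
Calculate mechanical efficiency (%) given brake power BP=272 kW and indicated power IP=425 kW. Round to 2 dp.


eta_mech = (BP / IP) * 100
Ratio = 272 / 425 = 0.6400
eta_mech = 0.6400 * 100 = 64.00%


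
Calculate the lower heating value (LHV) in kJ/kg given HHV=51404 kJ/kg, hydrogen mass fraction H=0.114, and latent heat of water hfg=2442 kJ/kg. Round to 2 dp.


LHV = HHV - hfg * 9 * H
Water correction = 2442 * 9 * 0.114 = 2505.492 kJ/kg
LHV = 51404 - 2505.492 = 48898.51 kJ/kg


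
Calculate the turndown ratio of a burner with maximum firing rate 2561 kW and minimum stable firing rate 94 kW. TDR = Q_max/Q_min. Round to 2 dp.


TDR = Q_max / Q_min
TDR = 2561 / 94 = 27.24


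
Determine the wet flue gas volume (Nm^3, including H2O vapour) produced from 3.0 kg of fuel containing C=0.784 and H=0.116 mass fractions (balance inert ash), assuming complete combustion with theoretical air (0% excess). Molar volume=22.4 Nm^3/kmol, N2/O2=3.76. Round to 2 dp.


Per kg fuel: CO2 = (C/12 kmol)*22.4 = (0.784/12)*22.4 = 1.46347 Nm^3
Per kg fuel: H2O = (H/2 kmol)*22.4 = (0.116/2)*22.4 = 1.29920 Nm^3
O2 needed per kg fuel = C/12 + H/4 = 0.784/12 + 0.116/4 = 0.09433333 kmol
Per kg fuel: N2 = O2*3.76*22.4 = 0.09433333*3.76*22.4 = 7.94513 Nm^3
Total per kg = 1.46347 + 1.29920 + 7.94513 = 10.70780 Nm^3
Total = 10.70780 * 3.0 = 32.12 Nm^3


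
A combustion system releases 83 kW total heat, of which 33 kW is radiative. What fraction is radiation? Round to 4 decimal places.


f_rad = Q_rad / Q_total
f_rad = 33 / 83 = 0.3976


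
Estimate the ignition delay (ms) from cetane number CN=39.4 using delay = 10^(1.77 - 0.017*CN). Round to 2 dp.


delay = 10^(1.77 - 0.017*CN)
Exponent = 1.77 - 0.017*39.4 = 1.1002
delay = 10^1.1002 = 12.60 ms


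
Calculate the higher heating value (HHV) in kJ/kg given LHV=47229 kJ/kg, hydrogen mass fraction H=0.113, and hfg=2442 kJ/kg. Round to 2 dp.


HHV = LHV + hfg * 9 * H
Water addition = 2442 * 9 * 0.113 = 2483.514 kJ/kg
HHV = 47229 + 2483.514 = 49712.51 kJ/kg


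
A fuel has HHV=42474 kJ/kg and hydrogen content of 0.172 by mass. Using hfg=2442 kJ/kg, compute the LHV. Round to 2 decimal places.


LHV = HHV - hfg * 9 * H
Water correction = 2442 * 9 * 0.172 = 3780.216 kJ/kg
LHV = 42474 - 3780.216 = 38693.78 kJ/kg


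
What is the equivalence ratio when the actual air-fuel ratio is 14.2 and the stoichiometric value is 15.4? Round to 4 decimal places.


phi = AFR_stoich / AFR_actual
phi = 15.4 / 14.2 = 1.0845


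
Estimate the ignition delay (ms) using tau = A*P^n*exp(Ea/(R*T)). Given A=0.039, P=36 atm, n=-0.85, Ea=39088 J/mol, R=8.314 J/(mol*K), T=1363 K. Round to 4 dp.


tau = A * P^n * exp(Ea/(R*T))
P^n = 36^(-0.85) = 0.04754916
Ea/(R*T) = 39088/(8.314*1363) = 3.449352
exp(Ea/(R*T)) = 31.480001
tau = 0.039 * 0.04754916 * 31.480001 = 0.0584 ms


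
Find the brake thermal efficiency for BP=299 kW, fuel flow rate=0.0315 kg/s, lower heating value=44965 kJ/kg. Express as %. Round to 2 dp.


eta_BTE = (BP / (mf * LHV)) * 100
Denominator = 0.0315 * 44965 = 1416.3975 kW
eta_BTE = (299 / 1416.3975) * 100 = 21.11%


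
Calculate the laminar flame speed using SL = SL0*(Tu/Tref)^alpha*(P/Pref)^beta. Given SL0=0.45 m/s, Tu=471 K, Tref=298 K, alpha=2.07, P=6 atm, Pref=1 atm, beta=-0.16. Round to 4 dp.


SL = SL0 * (Tu/Tref)^alpha * (P/Pref)^beta
T ratio = 471/298 = 1.58053691
(T ratio)^alpha = 1.58053691^2.07 = 2.579441
(P/Pref)^beta = 6^(-0.16) = 0.750751
SL = 0.45 * 2.579441 * 0.750751 = 0.8714 m/s


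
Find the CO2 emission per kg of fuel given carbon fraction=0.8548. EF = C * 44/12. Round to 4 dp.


EF = C_frac * (M_CO2 / M_C)
EF = 0.8548 * (44/12)
EF = 0.8548 * 3.666667 = 3.1343 kg_CO2/kg_fuel


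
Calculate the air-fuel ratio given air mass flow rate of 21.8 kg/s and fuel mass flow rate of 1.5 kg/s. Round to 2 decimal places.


AFR = m_air / m_fuel
AFR = 21.8 / 1.5 = 14.53


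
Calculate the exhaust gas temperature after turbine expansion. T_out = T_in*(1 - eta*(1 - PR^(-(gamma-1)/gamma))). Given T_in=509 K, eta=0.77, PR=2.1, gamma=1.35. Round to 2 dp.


T_out = T_in * (1 - eta * (1 - PR^(-(gamma-1)/gamma)))
Exponent = -(1.35-1)/1.35 = -0.25925926
PR^exp = 2.1^(-0.25925926) = 0.82501466
Factor = 1 - 0.77*(1 - 0.82501466) = 0.86526129
T_out = 509 * 0.86526129 = 440.42 K


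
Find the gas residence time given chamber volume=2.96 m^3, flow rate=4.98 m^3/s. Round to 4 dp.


tau = V / Q_flow
tau = 2.96 / 4.98 = 0.5944 s


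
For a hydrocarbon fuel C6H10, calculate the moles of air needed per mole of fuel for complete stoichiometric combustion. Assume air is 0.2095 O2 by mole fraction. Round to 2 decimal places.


Balanced combustion: C6H10 + 8.5 O2 -> 6 CO2 + 5 H2O
O2 needed = C + H/4 = 6 + 10/4 = 8.50 moles
Air moles = O2 / 0.2095 = 8.50 / 0.2095 = 40.57 moles air


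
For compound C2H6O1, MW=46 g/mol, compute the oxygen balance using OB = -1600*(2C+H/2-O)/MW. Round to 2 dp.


OB = -1600 * (2C + H/2 - O) / MW
Inner = 2*2 + 6/2 - 1 = 6.00
OB = -1600 * 6.00 / 46 = -208.70%


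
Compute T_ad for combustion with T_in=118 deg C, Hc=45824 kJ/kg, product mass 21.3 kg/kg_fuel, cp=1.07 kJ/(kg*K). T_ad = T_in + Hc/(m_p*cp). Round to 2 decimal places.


T_ad = T_in + Hc / (m_p * cp)
Denominator = 21.3 * 1.07 = 22.7910
Temperature rise = 45824 / 22.7910 = 2010.62 K
T_ad = 118 + 2010.62 = 2128.62 deg C


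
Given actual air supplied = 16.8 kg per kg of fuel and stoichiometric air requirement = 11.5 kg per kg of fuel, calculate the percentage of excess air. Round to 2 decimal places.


Excess air = actual - stoichiometric = 16.8 - 11.5 = 5.30 kg/kg fuel
Excess air % = (excess / stoich) * 100 = (5.30 / 11.5) * 100 = 46.09%


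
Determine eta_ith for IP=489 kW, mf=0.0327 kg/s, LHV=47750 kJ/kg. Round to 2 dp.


eta_ith = (IP / (mf * LHV)) * 100
Denominator = 0.0327 * 47750 = 1561.4250 kW
eta_ith = (489 / 1561.4250) * 100 = 31.32%


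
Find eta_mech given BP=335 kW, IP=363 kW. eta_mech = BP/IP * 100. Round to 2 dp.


eta_mech = (BP / IP) * 100
Ratio = 335 / 363 = 0.9229
eta_mech = 0.9229 * 100 = 92.29%


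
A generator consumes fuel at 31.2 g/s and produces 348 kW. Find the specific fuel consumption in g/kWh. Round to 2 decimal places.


SFC = (mf / BP) * 3600
Rate = 31.2 / 348 = 0.089655 g/(s*kW)
SFC = 0.089655 * 3600 = 322.76 g/kWh


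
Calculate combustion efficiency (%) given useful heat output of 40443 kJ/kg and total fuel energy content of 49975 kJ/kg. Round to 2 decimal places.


Efficiency = (Q_useful / Q_fuel) * 100
Efficiency = (40443 / 49975) * 100
Efficiency = 0.8093 * 100 = 80.93%


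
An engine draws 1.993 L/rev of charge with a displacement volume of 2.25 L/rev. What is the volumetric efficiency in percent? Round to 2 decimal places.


eta_v = (V_actual / V_disp) * 100
Ratio = 1.993 / 2.25 = 0.8858
eta_v = 0.8858 * 100 = 88.58%


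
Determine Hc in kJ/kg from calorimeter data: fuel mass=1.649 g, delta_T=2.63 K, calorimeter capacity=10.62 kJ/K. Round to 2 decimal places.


Hc = C_cal * delta_T / m_fuel
Q_released = 10.62 * 2.63 = 27.9306 kJ
m_fuel = 1.649 g = 1.649/1000 kg = 0.001649 kg
Hc = 27.9306 / 0.001649 = 16937.90 kJ/kg


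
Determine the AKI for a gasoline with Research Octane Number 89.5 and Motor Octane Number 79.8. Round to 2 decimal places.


AKI = (RON + MON) / 2
AKI = (89.5 + 79.8) / 2
AKI = 169.3 / 2 = 84.65


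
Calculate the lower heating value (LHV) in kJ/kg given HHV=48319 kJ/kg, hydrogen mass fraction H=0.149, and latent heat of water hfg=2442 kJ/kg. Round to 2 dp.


LHV = HHV - hfg * 9 * H
Water correction = 2442 * 9 * 0.149 = 3274.722 kJ/kg
LHV = 48319 - 3274.722 = 45044.28 kJ/kg


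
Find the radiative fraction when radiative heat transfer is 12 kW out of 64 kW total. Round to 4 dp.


f_rad = Q_rad / Q_total
f_rad = 12 / 64 = 0.1875


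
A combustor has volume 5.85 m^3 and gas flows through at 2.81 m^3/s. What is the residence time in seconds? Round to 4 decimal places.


tau = V / Q_flow
tau = 5.85 / 2.81 = 2.0819 s


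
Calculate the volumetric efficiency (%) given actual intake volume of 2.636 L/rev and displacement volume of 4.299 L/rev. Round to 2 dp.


eta_v = (V_actual / V_disp) * 100
Ratio = 2.636 / 4.299 = 0.6132
eta_v = 0.6132 * 100 = 61.32%


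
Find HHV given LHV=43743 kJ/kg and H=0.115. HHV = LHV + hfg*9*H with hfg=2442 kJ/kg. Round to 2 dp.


HHV = LHV + hfg * 9 * H
Water addition = 2442 * 9 * 0.115 = 2527.470 kJ/kg
HHV = 43743 + 2527.470 = 46270.47 kJ/kg


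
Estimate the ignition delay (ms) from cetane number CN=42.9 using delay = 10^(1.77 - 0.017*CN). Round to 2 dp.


delay = 10^(1.77 - 0.017*CN)
Exponent = 1.77 - 0.017*42.9 = 1.0407
delay = 10^1.0407 = 10.98 ms


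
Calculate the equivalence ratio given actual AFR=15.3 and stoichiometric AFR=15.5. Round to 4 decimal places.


phi = AFR_stoich / AFR_actual
phi = 15.5 / 15.3 = 1.0131


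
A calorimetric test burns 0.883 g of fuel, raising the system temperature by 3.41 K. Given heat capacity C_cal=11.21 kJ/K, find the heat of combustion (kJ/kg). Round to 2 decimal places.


Hc = C_cal * delta_T / m_fuel
Q_released = 11.21 * 3.41 = 38.2261 kJ
m_fuel = 0.883 g = 0.883/1000 kg = 0.000883 kg
Hc = 38.2261 / 0.000883 = 43291.17 kJ/kg


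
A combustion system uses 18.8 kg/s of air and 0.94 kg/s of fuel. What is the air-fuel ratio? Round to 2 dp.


AFR = m_air / m_fuel
AFR = 18.8 / 0.94 = 20.00


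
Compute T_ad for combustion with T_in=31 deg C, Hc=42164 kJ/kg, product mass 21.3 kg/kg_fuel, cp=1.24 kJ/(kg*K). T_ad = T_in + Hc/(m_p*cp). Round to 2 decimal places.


T_ad = T_in + Hc / (m_p * cp)
Denominator = 21.3 * 1.24 = 26.4120
Temperature rise = 42164 / 26.4120 = 1596.40 K
T_ad = 31 + 1596.40 = 1627.40 deg C


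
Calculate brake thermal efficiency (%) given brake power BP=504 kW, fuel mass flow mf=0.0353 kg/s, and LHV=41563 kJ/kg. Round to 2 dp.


eta_BTE = (BP / (mf * LHV)) * 100
Denominator = 0.0353 * 41563 = 1467.1739 kW
eta_BTE = (504 / 1467.1739) * 100 = 34.35%


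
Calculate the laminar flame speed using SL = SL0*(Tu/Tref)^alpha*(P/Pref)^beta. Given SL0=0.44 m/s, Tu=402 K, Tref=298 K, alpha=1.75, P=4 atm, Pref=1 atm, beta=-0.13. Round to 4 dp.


SL = SL0 * (Tu/Tref)^alpha * (P/Pref)^beta
T ratio = 402/298 = 1.34899329
(T ratio)^alpha = 1.34899329^1.75 = 1.688562
(P/Pref)^beta = 4^(-0.13) = 0.835088
SL = 0.44 * 1.688562 * 0.835088 = 0.6204 m/s


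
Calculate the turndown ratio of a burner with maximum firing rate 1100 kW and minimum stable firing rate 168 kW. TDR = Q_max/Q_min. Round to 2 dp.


TDR = Q_max / Q_min
TDR = 1100 / 168 = 6.55


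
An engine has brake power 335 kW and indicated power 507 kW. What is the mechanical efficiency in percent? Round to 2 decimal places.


eta_mech = (BP / IP) * 100
Ratio = 335 / 507 = 0.6607
eta_mech = 0.6607 * 100 = 66.07%


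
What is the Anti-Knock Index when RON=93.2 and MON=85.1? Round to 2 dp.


AKI = (RON + MON) / 2
AKI = (93.2 + 85.1) / 2
AKI = 178.3 / 2 = 89.15


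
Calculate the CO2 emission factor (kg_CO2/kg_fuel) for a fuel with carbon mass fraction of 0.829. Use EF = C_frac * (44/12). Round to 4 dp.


EF = C_frac * (M_CO2 / M_C)
EF = 0.829 * (44/12)
EF = 0.829 * 3.666667 = 3.0397 kg_CO2/kg_fuel


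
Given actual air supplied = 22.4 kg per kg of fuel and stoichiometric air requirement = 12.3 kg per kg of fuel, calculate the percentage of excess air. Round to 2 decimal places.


Excess air = actual - stoichiometric = 22.4 - 12.3 = 10.10 kg/kg fuel
Excess air % = (excess / stoich) * 100 = (10.10 / 12.3) * 100 = 82.11%


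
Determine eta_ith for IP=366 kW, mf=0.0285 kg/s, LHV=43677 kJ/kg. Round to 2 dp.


eta_ith = (IP / (mf * LHV)) * 100
Denominator = 0.0285 * 43677 = 1244.7945 kW
eta_ith = (366 / 1244.7945) * 100 = 29.40%


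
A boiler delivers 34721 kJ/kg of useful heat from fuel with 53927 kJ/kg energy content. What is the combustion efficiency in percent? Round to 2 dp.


Efficiency = (Q_useful / Q_fuel) * 100
Efficiency = (34721 / 53927) * 100
Efficiency = 0.6439 * 100 = 64.39%


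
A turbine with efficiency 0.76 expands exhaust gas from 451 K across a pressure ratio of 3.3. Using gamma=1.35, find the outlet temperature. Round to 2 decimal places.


T_out = T_in * (1 - eta * (1 - PR^(-(gamma-1)/gamma)))
Exponent = -(1.35-1)/1.35 = -0.25925926
PR^exp = 3.3^(-0.25925926) = 0.73378775
Factor = 1 - 0.76*(1 - 0.73378775) = 0.79767869
T_out = 451 * 0.79767869 = 359.75 K


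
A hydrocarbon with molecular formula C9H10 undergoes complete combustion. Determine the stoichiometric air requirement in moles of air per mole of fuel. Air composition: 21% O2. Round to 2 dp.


Balanced combustion: C9H10 + 11.5 O2 -> 9 CO2 + 5 H2O
O2 needed = C + H/4 = 9 + 10/4 = 11.50 moles
Air moles = O2 / 0.21 = 11.50 / 0.21 = 54.76 moles air


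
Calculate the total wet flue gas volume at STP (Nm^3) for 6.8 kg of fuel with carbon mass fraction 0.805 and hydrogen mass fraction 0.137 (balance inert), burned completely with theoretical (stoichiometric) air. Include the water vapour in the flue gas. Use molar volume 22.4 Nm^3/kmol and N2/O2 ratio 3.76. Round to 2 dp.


Per kg fuel: CO2 = (C/12 kmol)*22.4 = (0.805/12)*22.4 = 1.50267 Nm^3
Per kg fuel: H2O = (H/2 kmol)*22.4 = (0.137/2)*22.4 = 1.53440 Nm^3
O2 needed per kg fuel = C/12 + H/4 = 0.805/12 + 0.137/4 = 0.10133333 kmol
Per kg fuel: N2 = O2*3.76*22.4 = 0.10133333*3.76*22.4 = 8.53470 Nm^3
Total per kg = 1.50267 + 1.53440 + 8.53470 = 11.57177 Nm^3
Total = 11.57177 * 6.8 = 78.69 Nm^3


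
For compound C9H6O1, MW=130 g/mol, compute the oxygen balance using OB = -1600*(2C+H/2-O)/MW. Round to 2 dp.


OB = -1600 * (2C + H/2 - O) / MW
Inner = 2*9 + 6/2 - 1 = 20.00
OB = -1600 * 20.00 / 130 = -246.15%


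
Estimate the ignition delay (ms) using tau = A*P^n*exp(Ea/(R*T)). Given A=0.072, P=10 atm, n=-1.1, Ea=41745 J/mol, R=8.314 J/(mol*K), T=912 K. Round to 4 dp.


tau = A * P^n * exp(Ea/(R*T))
P^n = 10^(-1.1) = 0.07943282
Ea/(R*T) = 41745/(8.314*912) = 5.505536
exp(Ea/(R*T)) = 246.050304
tau = 0.072 * 0.07943282 * 246.050304 = 1.4072 ms


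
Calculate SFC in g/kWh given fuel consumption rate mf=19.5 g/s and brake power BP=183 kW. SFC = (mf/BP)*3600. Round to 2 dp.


SFC = (mf / BP) * 3600
Rate = 19.5 / 183 = 0.106557 g/(s*kW)
SFC = 0.106557 * 3600 = 383.61 g/kWh


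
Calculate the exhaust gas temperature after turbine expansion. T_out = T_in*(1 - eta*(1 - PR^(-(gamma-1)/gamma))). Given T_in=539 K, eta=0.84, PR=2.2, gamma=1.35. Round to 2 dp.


T_out = T_in * (1 - eta * (1 - PR^(-(gamma-1)/gamma)))
Exponent = -(1.35-1)/1.35 = -0.25925926
PR^exp = 2.2^(-0.25925926) = 0.81512413
Factor = 1 - 0.84*(1 - 0.81512413) = 0.84470427
T_out = 539 * 0.84470427 = 455.30 K


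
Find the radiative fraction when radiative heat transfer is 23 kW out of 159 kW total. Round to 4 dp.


f_rad = Q_rad / Q_total
f_rad = 23 / 159 = 0.1447


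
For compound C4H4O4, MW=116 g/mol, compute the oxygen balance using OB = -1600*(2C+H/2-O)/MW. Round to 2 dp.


OB = -1600 * (2C + H/2 - O) / MW
Inner = 2*4 + 4/2 - 4 = 6.00
OB = -1600 * 6.00 / 116 = -82.76%


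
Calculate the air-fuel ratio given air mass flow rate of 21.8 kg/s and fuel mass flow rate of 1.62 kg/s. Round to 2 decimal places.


AFR = m_air / m_fuel
AFR = 21.8 / 1.62 = 13.46


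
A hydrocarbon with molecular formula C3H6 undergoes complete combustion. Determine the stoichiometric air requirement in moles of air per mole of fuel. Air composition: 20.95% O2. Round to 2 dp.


Balanced combustion: C3H6 + 4.5 O2 -> 3 CO2 + 3 H2O
O2 needed = C + H/4 = 3 + 6/4 = 4.50 moles
Air moles = O2 / 0.2095 = 4.50 / 0.2095 = 21.48 moles air


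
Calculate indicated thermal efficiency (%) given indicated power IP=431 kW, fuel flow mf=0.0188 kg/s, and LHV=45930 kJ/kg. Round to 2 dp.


eta_ith = (IP / (mf * LHV)) * 100
Denominator = 0.0188 * 45930 = 863.4840 kW
eta_ith = (431 / 863.4840) * 100 = 49.91%


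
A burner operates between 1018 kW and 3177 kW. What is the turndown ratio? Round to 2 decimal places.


TDR = Q_max / Q_min
TDR = 3177 / 1018 = 3.12


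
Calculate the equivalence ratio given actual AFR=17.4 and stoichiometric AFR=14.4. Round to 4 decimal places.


phi = AFR_stoich / AFR_actual
phi = 14.4 / 17.4 = 0.8276


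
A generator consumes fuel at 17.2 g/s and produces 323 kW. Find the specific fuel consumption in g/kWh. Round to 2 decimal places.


SFC = (mf / BP) * 3600
Rate = 17.2 / 323 = 0.053251 g/(s*kW)
SFC = 0.053251 * 3600 = 191.70 g/kWh


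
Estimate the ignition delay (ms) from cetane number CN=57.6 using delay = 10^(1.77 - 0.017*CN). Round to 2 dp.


delay = 10^(1.77 - 0.017*CN)
Exponent = 1.77 - 0.017*57.6 = 0.7908
delay = 10^0.7908 = 6.18 ms


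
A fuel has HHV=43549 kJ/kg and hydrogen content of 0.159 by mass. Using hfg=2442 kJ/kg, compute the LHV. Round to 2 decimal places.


LHV = HHV - hfg * 9 * H
Water correction = 2442 * 9 * 0.159 = 3494.502 kJ/kg
LHV = 43549 - 3494.502 = 40054.50 kJ/kg


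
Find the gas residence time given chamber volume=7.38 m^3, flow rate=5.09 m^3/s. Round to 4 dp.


tau = V / Q_flow
tau = 7.38 / 5.09 = 1.4499 s


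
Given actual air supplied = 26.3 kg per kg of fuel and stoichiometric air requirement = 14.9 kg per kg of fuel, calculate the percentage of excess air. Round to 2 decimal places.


Excess air = actual - stoichiometric = 26.3 - 14.9 = 11.40 kg/kg fuel
Excess air % = (excess / stoich) * 100 = (11.40 / 14.9) * 100 = 76.51%


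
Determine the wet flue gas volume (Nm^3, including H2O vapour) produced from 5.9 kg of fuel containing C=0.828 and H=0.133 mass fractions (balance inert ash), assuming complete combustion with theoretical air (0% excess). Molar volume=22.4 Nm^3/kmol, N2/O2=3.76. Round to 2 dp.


Per kg fuel: CO2 = (C/12 kmol)*22.4 = (0.828/12)*22.4 = 1.54560 Nm^3
Per kg fuel: H2O = (H/2 kmol)*22.4 = (0.133/2)*22.4 = 1.48960 Nm^3
O2 needed per kg fuel = C/12 + H/4 = 0.828/12 + 0.133/4 = 0.10225000 kmol
Per kg fuel: N2 = O2*3.76*22.4 = 0.10225000*3.76*22.4 = 8.61190 Nm^3
Total per kg = 1.54560 + 1.48960 + 8.61190 = 11.64710 Nm^3
Total = 11.64710 * 5.9 = 68.72 Nm^3


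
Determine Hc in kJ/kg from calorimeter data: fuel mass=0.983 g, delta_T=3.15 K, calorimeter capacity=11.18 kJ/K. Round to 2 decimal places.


Hc = C_cal * delta_T / m_fuel
Q_released = 11.18 * 3.15 = 35.2170 kJ
m_fuel = 0.983 g = 0.983/1000 kg = 0.000983 kg
Hc = 35.2170 / 0.000983 = 35826.04 kJ/kg


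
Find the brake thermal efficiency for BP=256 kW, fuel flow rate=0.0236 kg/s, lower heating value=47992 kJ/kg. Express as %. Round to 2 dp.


eta_BTE = (BP / (mf * LHV)) * 100
Denominator = 0.0236 * 47992 = 1132.6112 kW
eta_BTE = (256 / 1132.6112) * 100 = 22.60%


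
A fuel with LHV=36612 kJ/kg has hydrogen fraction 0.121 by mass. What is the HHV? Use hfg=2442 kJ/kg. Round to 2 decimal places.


HHV = LHV + hfg * 9 * H
Water addition = 2442 * 9 * 0.121 = 2659.338 kJ/kg
HHV = 36612 + 2659.338 = 39271.34 kJ/kg


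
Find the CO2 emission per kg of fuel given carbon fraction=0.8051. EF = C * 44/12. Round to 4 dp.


EF = C_frac * (M_CO2 / M_C)
EF = 0.8051 * (44/12)
EF = 0.8051 * 3.666667 = 2.9520 kg_CO2/kg_fuel


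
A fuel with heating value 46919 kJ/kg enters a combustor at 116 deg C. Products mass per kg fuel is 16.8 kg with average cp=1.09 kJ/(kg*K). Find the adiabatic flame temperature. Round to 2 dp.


T_ad = T_in + Hc / (m_p * cp)
Denominator = 16.8 * 1.09 = 18.3120
Temperature rise = 46919 / 18.3120 = 2562.20 K
T_ad = 116 + 2562.20 = 2678.20 deg C


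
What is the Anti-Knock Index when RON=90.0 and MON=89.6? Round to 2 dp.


AKI = (RON + MON) / 2
AKI = (90.0 + 89.6) / 2
AKI = 179.6 / 2 = 89.80


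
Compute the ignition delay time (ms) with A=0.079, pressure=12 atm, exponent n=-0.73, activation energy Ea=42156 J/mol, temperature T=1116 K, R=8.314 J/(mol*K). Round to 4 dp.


tau = A * P^n * exp(Ea/(R*T))
P^n = 12^(-0.73) = 0.16300379
Ea/(R*T) = 42156/(8.314*1116) = 4.543444
exp(Ea/(R*T)) = 94.014029
tau = 0.079 * 0.16300379 * 94.014029 = 1.2106 ms


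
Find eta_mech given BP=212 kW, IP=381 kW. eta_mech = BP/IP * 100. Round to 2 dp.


eta_mech = (BP / IP) * 100
Ratio = 212 / 381 = 0.5564
eta_mech = 0.5564 * 100 = 55.64%


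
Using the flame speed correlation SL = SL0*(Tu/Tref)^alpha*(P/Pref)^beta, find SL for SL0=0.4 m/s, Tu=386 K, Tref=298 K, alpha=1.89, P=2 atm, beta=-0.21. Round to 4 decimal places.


SL = SL0 * (Tu/Tref)^alpha * (P/Pref)^beta
T ratio = 386/298 = 1.29530201
(T ratio)^alpha = 1.29530201^1.89 = 1.630727
(P/Pref)^beta = 2^(-0.21) = 0.864537
SL = 0.4 * 1.630727 * 0.864537 = 0.5639 m/s


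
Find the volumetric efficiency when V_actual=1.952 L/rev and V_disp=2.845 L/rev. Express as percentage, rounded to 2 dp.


eta_v = (V_actual / V_disp) * 100
Ratio = 1.952 / 2.845 = 0.6861
eta_v = 0.6861 * 100 = 68.61%


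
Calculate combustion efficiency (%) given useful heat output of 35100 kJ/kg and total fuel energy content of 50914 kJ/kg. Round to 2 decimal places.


Efficiency = (Q_useful / Q_fuel) * 100
Efficiency = (35100 / 50914) * 100
Efficiency = 0.6894 * 100 = 68.94%


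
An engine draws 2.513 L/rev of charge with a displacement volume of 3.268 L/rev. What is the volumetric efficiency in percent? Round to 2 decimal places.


eta_v = (V_actual / V_disp) * 100
Ratio = 2.513 / 3.268 = 0.7690
eta_v = 0.7690 * 100 = 76.90%


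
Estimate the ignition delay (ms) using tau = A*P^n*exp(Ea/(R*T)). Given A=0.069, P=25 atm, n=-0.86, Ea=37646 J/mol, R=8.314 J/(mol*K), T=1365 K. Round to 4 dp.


tau = A * P^n * exp(Ea/(R*T))
P^n = 25^(-0.86) = 0.06277281
Ea/(R*T) = 37646/(8.314*1365) = 3.317234
exp(Ea/(R*T)) = 27.583960
tau = 0.069 * 0.06277281 * 27.583960 = 0.1195 ms


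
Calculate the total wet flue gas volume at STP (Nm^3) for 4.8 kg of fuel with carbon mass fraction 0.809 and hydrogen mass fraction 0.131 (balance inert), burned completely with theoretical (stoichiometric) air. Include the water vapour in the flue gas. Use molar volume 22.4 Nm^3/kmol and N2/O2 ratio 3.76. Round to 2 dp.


Per kg fuel: CO2 = (C/12 kmol)*22.4 = (0.809/12)*22.4 = 1.51013 Nm^3
Per kg fuel: H2O = (H/2 kmol)*22.4 = (0.131/2)*22.4 = 1.46720 Nm^3
O2 needed per kg fuel = C/12 + H/4 = 0.809/12 + 0.131/4 = 0.10016667 kmol
Per kg fuel: N2 = O2*3.76*22.4 = 0.10016667*3.76*22.4 = 8.43644 Nm^3
Total per kg = 1.51013 + 1.46720 + 8.43644 = 11.41377 Nm^3
Total = 11.41377 * 4.8 = 54.79 Nm^3
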